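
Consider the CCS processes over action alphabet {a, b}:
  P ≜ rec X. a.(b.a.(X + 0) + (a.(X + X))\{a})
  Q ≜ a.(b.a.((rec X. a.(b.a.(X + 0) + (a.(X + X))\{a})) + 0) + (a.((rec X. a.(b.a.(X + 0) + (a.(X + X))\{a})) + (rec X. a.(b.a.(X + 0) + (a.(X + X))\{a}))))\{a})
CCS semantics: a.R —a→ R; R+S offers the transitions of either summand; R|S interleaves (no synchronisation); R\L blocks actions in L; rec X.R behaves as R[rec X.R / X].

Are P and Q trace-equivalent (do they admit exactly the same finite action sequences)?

trace-equivalent

LTS(P): 4 reachable states
  p0 = rec X. a.(b.a.(X + 0) + (a.(X + X))\{a}) ⊢ =a=> p1
  p1 = b.a.((rec X. a.(b.a.(X + 0) + (a.(X + X))\{a})) + 0) + (a.((rec X. a.(b.a.(X + 0) + (a.(X + X))\{a})) + (rec X. a.(b.a.(X + 0) + (a.(X + X))\{a}))))\{a} ⊢ =b=> p2
  p2 = a.((rec X. a.(b.a.(X + 0) + (a.(X + X))\{a})) + 0) ⊢ =a=> p3
  p3 = (rec X. a.(b.a.(X + 0) + (a.(X + X))\{a})) + 0 ⊢ =a=> p1
LTS(Q): 4 reachable states
  q0 = a.(b.a.((rec X. a.(b.a.(X + 0) + (a.(X + X))\{a})) + 0) + (a.((rec X. a.(b.a.(X + 0) + (a.(X + X))\{a})) + (rec X. a.(b.a.(X + 0) + (a.(X + X))\{a}))))\{a}) ⊢ =a=> q1
  q1 = b.a.((rec X. a.(b.a.(X + 0) + (a.(X + X))\{a})) + 0) + (a.((rec X. a.(b.a.(X + 0) + (a.(X + X))\{a})) + (rec X. a.(b.a.(X + 0) + (a.(X + X))\{a}))))\{a} ⊢ =b=> q2
  q2 = a.((rec X. a.(b.a.(X + 0) + (a.(X + X))\{a})) + 0) ⊢ =a=> q3
  q3 = (rec X. a.(b.a.(X + 0) + (a.(X + X))\{a})) + 0 ⊢ =a=> q1
Partition-refinement fixed point:
  B0 = {p0, p3, q0, q3}
  B1 = {p1, q1}
  B2 = {p2, q2}
p0 ∈ B0, q0 ∈ B0 → same block
Bisimilar ⇒ trace-equivalent.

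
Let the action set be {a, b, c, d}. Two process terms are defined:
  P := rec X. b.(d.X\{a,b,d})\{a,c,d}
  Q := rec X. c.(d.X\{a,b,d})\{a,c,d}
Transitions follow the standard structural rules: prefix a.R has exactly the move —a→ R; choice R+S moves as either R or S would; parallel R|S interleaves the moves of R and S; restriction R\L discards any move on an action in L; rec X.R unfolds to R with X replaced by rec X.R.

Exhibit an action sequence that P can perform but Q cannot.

Reachable graph of P (2 states):
  m0 = rec X. b.(d.X\{a,b,d})\{a,c,d} has moves -b-> m1
  m1 = (d.(rec X. b.(d.X\{a,b,d})\{a,c,d})\{a,b,d})\{a,c,d} has moves ∅
Reachable graph of Q (2 states):
  n0 = rec X. c.(d.X\{a,b,d})\{a,c,d} has moves -c-> n1
  n1 = (d.(rec X. c.(d.X\{a,b,d})\{a,c,d})\{a,b,d})\{a,c,d} has moves ∅
Executing b from P (initial set {m0}):
  step 1 (b): {m1}
  — P admits the full trace.
Executing b from Q (initial set {n0}):
  step 1 (b): ∅ (Q stuck)

b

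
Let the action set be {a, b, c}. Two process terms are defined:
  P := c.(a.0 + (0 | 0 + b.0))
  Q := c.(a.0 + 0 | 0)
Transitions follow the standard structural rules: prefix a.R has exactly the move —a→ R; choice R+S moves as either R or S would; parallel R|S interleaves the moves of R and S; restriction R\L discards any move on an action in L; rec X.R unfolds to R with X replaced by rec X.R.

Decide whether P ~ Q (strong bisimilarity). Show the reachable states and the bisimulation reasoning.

NO

Reachable graph of P (3 states):
  m0 = c.(a.0 + (0 | 0 + b.0)) has moves =c=> m1
  m1 = a.0 + (0 | 0 + b.0) has moves =a=> m2, =b=> m2
  m2 = 0 has moves ∅
Reachable graph of Q (3 states):
  n0 = c.(a.0 + 0 | 0) has moves =c=> n1
  n1 = a.0 + 0 | 0 has moves =a=> n2
  n2 = 0 has moves ∅
Bisimilarity quotient blocks:
  B0 = {m0}
  B1 = {m1}
  B2 = {m2, n2}
  B3 = {n0}
  B4 = {n1}
m0 ∈ B0, n0 ∈ B3 → different blocks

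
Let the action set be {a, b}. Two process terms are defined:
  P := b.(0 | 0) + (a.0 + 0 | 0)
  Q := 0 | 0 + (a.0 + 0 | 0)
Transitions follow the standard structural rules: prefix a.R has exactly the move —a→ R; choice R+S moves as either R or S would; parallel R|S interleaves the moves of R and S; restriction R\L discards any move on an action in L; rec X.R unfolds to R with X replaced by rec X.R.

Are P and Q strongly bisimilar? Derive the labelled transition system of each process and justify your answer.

NO

Reachable graph of P (3 states):
  m0 = b.(0 | 0) + (a.0 + 0 | 0) has moves -a-> m1, -b-> m2
  m1 = 0 has moves deadlocked
  m2 = 0 | 0 has moves deadlocked
Reachable graph of Q (2 states):
  n0 = 0 | 0 + (a.0 + 0 | 0) has moves -a-> n1
  n1 = 0 has moves deadlocked
Partition-refinement fixed point:
  B0 = {m0}
  B1 = {m1, m2, n1}
  B2 = {n0}
m0 ∈ B0, n0 ∈ B2 → different blocks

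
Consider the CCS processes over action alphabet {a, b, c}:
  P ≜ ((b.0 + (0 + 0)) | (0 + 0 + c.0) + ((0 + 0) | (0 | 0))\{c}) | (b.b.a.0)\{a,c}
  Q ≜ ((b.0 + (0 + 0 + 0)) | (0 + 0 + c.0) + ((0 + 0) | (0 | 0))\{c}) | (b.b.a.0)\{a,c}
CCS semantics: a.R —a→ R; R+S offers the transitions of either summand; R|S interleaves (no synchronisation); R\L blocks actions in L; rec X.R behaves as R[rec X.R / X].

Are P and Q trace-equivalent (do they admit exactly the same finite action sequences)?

traces(P) = traces(Q)

Reachable graph of P (12 states):
  m0 = ((b.0 + (0 + 0)) | (0 + 0 + c.0) + ((0 + 0) | (0 | 0))\{c}) | (b.b.a.0)\{a,c} :: —b→ m1, —b→ m2, —c→ m3
  m1 = ((b.0 + (0 + 0)) | (0 + 0 + c.0) + ((0 + 0) | (0 | 0))\{c}) | (b.a.0)\{a,c} :: —b→ m4, —b→ m5, —c→ m6
  m2 = 0 | (0 + 0 + c.0) | (b.b.a.0)\{a,c} :: —b→ m5, —c→ m7
  m3 = (b.0 + (0 + 0)) | 0 | (b.b.a.0)\{a,c} :: —b→ m6, —b→ m7
  m4 = ((b.0 + (0 + 0)) | (0 + 0 + c.0) + ((0 + 0) | (0 | 0))\{c}) | (a.0)\{a,c} :: —b→ m8, —c→ m9
  m5 = 0 | (0 + 0 + c.0) | (b.a.0)\{a,c} :: —b→ m8, —c→ m10
  m6 = (b.0 + (0 + 0)) | 0 | (b.a.0)\{a,c} :: —b→ m10, —b→ m9
  m7 = 0 | 0 | (b.b.a.0)\{a,c} :: —b→ m10
  m8 = 0 | (0 + 0 + c.0) | (a.0)\{a,c} :: —c→ m11
  m9 = (b.0 + (0 + 0)) | 0 | (a.0)\{a,c} :: —b→ m11
  m10 = 0 | 0 | (b.a.0)\{a,c} :: —b→ m11
  m11 = 0 | 0 | (a.0)\{a,c} :: (no moves)
Reachable graph of Q (12 states):
  n0 = ((b.0 + (0 + 0 + 0)) | (0 + 0 + c.0) + ((0 + 0) | (0 | 0))\{c}) | (b.b.a.0)\{a,c} :: —b→ n1, —b→ n2, —c→ n3
  n1 = ((b.0 + (0 + 0 + 0)) | (0 + 0 + c.0) + ((0 + 0) | (0 | 0))\{c}) | (b.a.0)\{a,c} :: —b→ n4, —b→ n5, —c→ n6
  n2 = 0 | (0 + 0 + c.0) | (b.b.a.0)\{a,c} :: —b→ n5, —c→ n7
  n3 = (b.0 + (0 + 0 + 0)) | 0 | (b.b.a.0)\{a,c} :: —b→ n6, —b→ n7
  n4 = ((b.0 + (0 + 0 + 0)) | (0 + 0 + c.0) + ((0 + 0) | (0 | 0))\{c}) | (a.0)\{a,c} :: —b→ n8, —c→ n9
  n5 = 0 | (0 + 0 + c.0) | (b.a.0)\{a,c} :: —b→ n8, —c→ n10
  n6 = (b.0 + (0 + 0 + 0)) | 0 | (b.a.0)\{a,c} :: —b→ n10, —b→ n9
  n7 = 0 | 0 | (b.b.a.0)\{a,c} :: —b→ n10
  n8 = 0 | (0 + 0 + c.0) | (a.0)\{a,c} :: —c→ n11
  n9 = (b.0 + (0 + 0 + 0)) | 0 | (a.0)\{a,c} :: —b→ n11
  n10 = 0 | 0 | (b.a.0)\{a,c} :: —b→ n11
  n11 = 0 | 0 | (a.0)\{a,c} :: (no moves)
Coarsest stable partition (strong bisimilarity classes):
  B0 = {m0, n0}
  B1 = {m1, m2, n1, n2}
  B2 = {m4, m5, n4, n5}
  B3 = {m10, m9, n10, n9}
  B4 = {m11, n11}
  B5 = {m8, n8}
  B6 = {m6, m7, n6, n7}
  B7 = {m3, n3}
m0 ∈ B0, n0 ∈ B0 → same block
Bisimilar ⇒ trace-equivalent.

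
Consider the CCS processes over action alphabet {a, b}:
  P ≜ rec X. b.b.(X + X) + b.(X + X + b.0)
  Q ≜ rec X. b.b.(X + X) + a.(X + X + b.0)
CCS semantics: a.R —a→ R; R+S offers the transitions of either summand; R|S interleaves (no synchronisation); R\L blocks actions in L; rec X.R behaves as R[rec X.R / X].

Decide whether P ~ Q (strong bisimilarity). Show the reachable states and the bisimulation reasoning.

P ≁ Q

LTS(P): 5 reachable states
  s0 = rec X. b.b.(X + X) + b.(X + X + b.0) | -b-> s1, -b-> s2
  s1 = (rec X. b.b.(X + X) + b.(X + X + b.0)) + (rec X. b.b.(X + X) + b.(X + X + b.0)) + b.0 | -b-> s1, -b-> s2, -b-> s3
  s2 = b.((rec X. b.b.(X + X) + b.(X + X + b.0)) + (rec X. b.b.(X + X) + b.(X + X + b.0))) | -b-> s4
  s3 = 0 | (no moves)
  s4 = (rec X. b.b.(X + X) + b.(X + X + b.0)) + (rec X. b.b.(X + X) + b.(X + X + b.0)) | -b-> s1, -b-> s2
LTS(Q): 5 reachable states
  t0 = rec X. b.b.(X + X) + a.(X + X + b.0) | -a-> t1, -b-> t2
  t1 = (rec X. b.b.(X + X) + a.(X + X + b.0)) + (rec X. b.b.(X + X) + a.(X + X + b.0)) + b.0 | -a-> t1, -b-> t2, -b-> t3
  t2 = b.((rec X. b.b.(X + X) + a.(X + X + b.0)) + (rec X. b.b.(X + X) + a.(X + X + b.0))) | -b-> t4
  t3 = 0 | (no moves)
  t4 = (rec X. b.b.(X + X) + a.(X + X + b.0)) + (rec X. b.b.(X + X) + a.(X + X + b.0)) | -a-> t1, -b-> t2
Bisimilarity quotient blocks:
  B0 = {s0, s4}
  B1 = {s2}
  B2 = {s1}
  B3 = {s3, t3}
  B4 = {t0, t4}
  B5 = {t2}
  B6 = {t1}
s0 ∈ B0, t0 ∈ B4 → different blocks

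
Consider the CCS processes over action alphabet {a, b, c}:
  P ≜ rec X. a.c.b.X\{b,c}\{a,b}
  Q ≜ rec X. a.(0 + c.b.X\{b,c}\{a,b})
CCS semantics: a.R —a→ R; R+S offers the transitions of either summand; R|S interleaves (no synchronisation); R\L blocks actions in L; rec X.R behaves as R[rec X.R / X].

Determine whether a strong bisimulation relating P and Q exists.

bisimilar

LTS(P): 4 reachable states
  s0 = rec X. a.c.b.X\{b,c}\{a,b} | ··a··> s1
  s1 = c.b.(rec X. a.c.b.X\{b,c}\{a,b})\{b,c}\{a,b} | ··c··> s2
  s2 = b.(rec X. a.c.b.X\{b,c}\{a,b})\{b,c}\{a,b} | ··b··> s3
  s3 = (rec X. a.c.b.X\{b,c}\{a,b})\{b,c}\{a,b} | deadlocked
LTS(Q): 4 reachable states
  t0 = rec X. a.(0 + c.b.X\{b,c}\{a,b}) | ··a··> t1
  t1 = 0 + c.b.(rec X. a.(0 + c.b.X\{b,c}\{a,b}))\{b,c}\{a,b} | ··c··> t2
  t2 = b.(rec X. a.(0 + c.b.X\{b,c}\{a,b}))\{b,c}\{a,b} | ··b··> t3
  t3 = (rec X. a.(0 + c.b.X\{b,c}\{a,b}))\{b,c}\{a,b} | deadlocked
Coarsest stable partition (strong bisimilarity classes):
  B0 = {s0, t0}
  B1 = {s1, t1}
  B2 = {s2, t2}
  B3 = {s3, t3}
s0 ∈ B0, t0 ∈ B0 → same block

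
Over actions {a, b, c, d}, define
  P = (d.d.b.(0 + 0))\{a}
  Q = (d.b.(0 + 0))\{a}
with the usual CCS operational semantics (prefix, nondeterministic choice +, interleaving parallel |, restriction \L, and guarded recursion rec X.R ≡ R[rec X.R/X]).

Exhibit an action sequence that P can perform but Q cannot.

dd

LTS(P): 4 reachable states
  u0 = (d.d.b.(0 + 0))\{a} → —d→ u1
  u1 = (d.b.(0 + 0))\{a} → —d→ u2
  u2 = (b.(0 + 0))\{a} → —b→ u3
  u3 = (0 + 0)\{a} → ∅
LTS(Q): 3 reachable states
  v0 = (d.b.(0 + 0))\{a} → —d→ v1
  v1 = (b.(0 + 0))\{a} → —b→ v2
  v2 = (0 + 0)\{a} → ∅
Executing dd from P (initial set {u0}):
  step 1 (d): {u1}
  step 2 (d): {u2}
  ✓ P
Executing dd from Q (initial set {v0}):
  step 1 (d): {v1}
  step 2 (d): no successor for Q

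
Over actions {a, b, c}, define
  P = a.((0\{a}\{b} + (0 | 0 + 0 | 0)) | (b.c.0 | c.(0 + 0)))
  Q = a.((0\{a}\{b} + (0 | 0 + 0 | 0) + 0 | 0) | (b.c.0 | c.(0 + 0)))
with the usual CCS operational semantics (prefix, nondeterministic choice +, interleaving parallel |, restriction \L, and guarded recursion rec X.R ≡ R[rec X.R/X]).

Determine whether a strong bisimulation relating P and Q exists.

YES

LTS(P): 7 reachable states
  s0 = a.((0\{a}\{b} + (0 | 0 + 0 | 0)) | (b.c.0 | c.(0 + 0))) :: -a-> s1
  s1 = (0\{a}\{b} + (0 | 0 + 0 | 0)) | (b.c.0 | c.(0 + 0)) :: -b-> s2, -c-> s3
  s2 = (0\{a}\{b} + (0 | 0 + 0 | 0)) | (c.0 | c.(0 + 0)) :: -c-> s4, -c-> s5
  s3 = (0\{a}\{b} + (0 | 0 + 0 | 0)) | (b.c.0 | (0 + 0)) :: -b-> s5
  s4 = (0\{a}\{b} + (0 | 0 + 0 | 0)) | (0 | c.(0 + 0)) :: -c-> s6
  s5 = (0\{a}\{b} + (0 | 0 + 0 | 0)) | (c.0 | (0 + 0)) :: -c-> s6
  s6 = (0\{a}\{b} + (0 | 0 + 0 | 0)) | (0 | (0 + 0)) :: (no moves)
LTS(Q): 7 reachable states
  t0 = a.((0\{a}\{b} + (0 | 0 + 0 | 0) + 0 | 0) | (b.c.0 | c.(0 + 0))) :: -a-> t1
  t1 = (0\{a}\{b} + (0 | 0 + 0 | 0) + 0 | 0) | (b.c.0 | c.(0 + 0)) :: -b-> t2, -c-> t3
  t2 = (0\{a}\{b} + (0 | 0 + 0 | 0) + 0 | 0) | (c.0 | c.(0 + 0)) :: -c-> t4, -c-> t5
  t3 = (0\{a}\{b} + (0 | 0 + 0 | 0) + 0 | 0) | (b.c.0 | (0 + 0)) :: -b-> t5
  t4 = (0\{a}\{b} + (0 | 0 + 0 | 0) + 0 | 0) | (0 | c.(0 + 0)) :: -c-> t6
  t5 = (0\{a}\{b} + (0 | 0 + 0 | 0) + 0 | 0) | (c.0 | (0 + 0)) :: -c-> t6
  t6 = (0\{a}\{b} + (0 | 0 + 0 | 0) + 0 | 0) | (0 | (0 + 0)) :: (no moves)
Partition-refinement fixed point:
  B0 = {s0, t0}
  B1 = {s1, t1}
  B2 = {s2, t2}
  B3 = {s4, s5, t4, t5}
  B4 = {s6, t6}
  B5 = {s3, t3}
s0 ∈ B0, t0 ∈ B0 → same block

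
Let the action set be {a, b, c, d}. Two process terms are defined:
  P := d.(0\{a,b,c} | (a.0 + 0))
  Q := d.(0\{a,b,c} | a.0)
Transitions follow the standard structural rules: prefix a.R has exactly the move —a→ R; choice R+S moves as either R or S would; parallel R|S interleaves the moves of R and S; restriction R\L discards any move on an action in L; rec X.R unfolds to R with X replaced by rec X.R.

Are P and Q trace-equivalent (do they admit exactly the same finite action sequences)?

trace-equivalent

LTS(P): 3 reachable states
  s0 = d.(0\{a,b,c} | (a.0 + 0)) :: —d→ s1
  s1 = 0\{a,b,c} | (a.0 + 0) :: —a→ s2
  s2 = 0\{a,b,c} | 0 :: ·
LTS(Q): 3 reachable states
  t0 = d.(0\{a,b,c} | a.0) :: —d→ t1
  t1 = 0\{a,b,c} | a.0 :: —a→ t2
  t2 = 0\{a,b,c} | 0 :: ·
Partition-refinement fixed point:
  B0 = {s0, t0}
  B1 = {s1, t1}
  B2 = {s2, t2}
s0 ∈ B0, t0 ∈ B0 → same block
Bisimilar ⇒ trace-equivalent.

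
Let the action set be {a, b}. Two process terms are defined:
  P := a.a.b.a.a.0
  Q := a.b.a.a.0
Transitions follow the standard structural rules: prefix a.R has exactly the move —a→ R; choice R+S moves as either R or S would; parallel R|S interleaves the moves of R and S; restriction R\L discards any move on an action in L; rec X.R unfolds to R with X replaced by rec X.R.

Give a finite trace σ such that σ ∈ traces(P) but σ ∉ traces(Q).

aa

P's transition system — 6 states:
  m0 = a.a.b.a.a.0 ⊢ --a--▸ m1
  m1 = a.b.a.a.0 ⊢ --a--▸ m2
  m2 = b.a.a.0 ⊢ --b--▸ m3
  m3 = a.a.0 ⊢ --a--▸ m4
  m4 = a.0 ⊢ --a--▸ m5
  m5 = 0 ⊢ ∅
Q's transition system — 5 states:
  n0 = a.b.a.a.0 ⊢ --a--▸ n1
  n1 = b.a.a.0 ⊢ --b--▸ n2
  n2 = a.a.0 ⊢ --a--▸ n3
  n3 = a.0 ⊢ --a--▸ n4
  n4 = 0 ⊢ ∅
Executing aa from P (initial set {m0}):
  [1] a ⇒ {m1}
  [2] a ⇒ {m2}
  P completes σ.
Executing aa from Q (initial set {n0}):
  [1] a ⇒ {n1}
  [2] a ⇒ no successor for Q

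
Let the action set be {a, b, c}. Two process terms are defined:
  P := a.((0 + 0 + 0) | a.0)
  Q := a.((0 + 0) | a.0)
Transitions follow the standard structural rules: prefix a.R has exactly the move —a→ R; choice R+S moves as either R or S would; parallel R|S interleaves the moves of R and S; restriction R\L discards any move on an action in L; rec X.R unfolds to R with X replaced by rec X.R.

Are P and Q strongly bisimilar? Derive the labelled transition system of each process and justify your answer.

LTS(P): 3 reachable states
  m0 = a.((0 + 0 + 0) | a.0) has moves ··a··> m1
  m1 = (0 + 0 + 0) | a.0 has moves ··a··> m2
  m2 = (0 + 0 + 0) | 0 has moves ·
LTS(Q): 3 reachable states
  n0 = a.((0 + 0) | a.0) has moves ··a··> n1
  n1 = (0 + 0) | a.0 has moves ··a··> n2
  n2 = (0 + 0) | 0 has moves ·
Bisimilarity quotient blocks:
  B0 = {m0, n0}
  B1 = {m1, n1}
  B2 = {m2, n2}
m0 ∈ B0, n0 ∈ B0 → same block

P ~ Q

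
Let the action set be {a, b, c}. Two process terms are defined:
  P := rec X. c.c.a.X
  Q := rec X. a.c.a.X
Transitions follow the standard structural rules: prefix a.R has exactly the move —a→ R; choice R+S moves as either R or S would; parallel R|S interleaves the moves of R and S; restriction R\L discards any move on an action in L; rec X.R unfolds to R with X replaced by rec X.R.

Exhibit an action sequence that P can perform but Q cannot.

Reachable graph of P (3 states):
  p0 = rec X. c.c.a.X | —c→ p1
  p1 = c.a.(rec X. c.c.a.X) | —c→ p2
  p2 = a.(rec X. c.c.a.X) | —a→ p0
Reachable graph of Q (3 states):
  q0 = rec X. a.c.a.X | —a→ q1
  q1 = c.a.(rec X. a.c.a.X) | —c→ q2
  q2 = a.(rec X. a.c.a.X) | —a→ q0
Trace ⟨c⟩ through P, begin at {p0}:
  after c @ step 1: {p1}
  — P admits the full trace.
Trace ⟨c⟩ through Q, begin at {q0}:
  after c @ step 1: no successor for Q

c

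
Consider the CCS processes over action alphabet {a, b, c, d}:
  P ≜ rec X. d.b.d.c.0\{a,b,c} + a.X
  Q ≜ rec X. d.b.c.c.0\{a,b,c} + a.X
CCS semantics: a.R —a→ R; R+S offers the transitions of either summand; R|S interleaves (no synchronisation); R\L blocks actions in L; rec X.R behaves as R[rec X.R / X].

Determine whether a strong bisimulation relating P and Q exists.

LTS(P): 5 reachable states
  p0 = rec X. d.b.d.c.0\{a,b,c} + a.X ⊢ =a=> p0, =d=> p1
  p1 = b.d.c.0\{a,b,c} ⊢ =b=> p2
  p2 = d.c.0\{a,b,c} ⊢ =d=> p3
  p3 = c.0\{a,b,c} ⊢ =c=> p4
  p4 = 0\{a,b,c} ⊢ stopped
LTS(Q): 5 reachable states
  q0 = rec X. d.b.c.c.0\{a,b,c} + a.X ⊢ =a=> q0, =d=> q1
  q1 = b.c.c.0\{a,b,c} ⊢ =b=> q2
  q2 = c.c.0\{a,b,c} ⊢ =c=> q3
  q3 = c.0\{a,b,c} ⊢ =c=> q4
  q4 = 0\{a,b,c} ⊢ stopped
Coarsest stable partition (strong bisimilarity classes):
  B0 = {p0}
  B1 = {p1}
  B2 = {p2}
  B3 = {p3, q3}
  B4 = {p4, q4}
  B5 = {q0}
  B6 = {q1}
  B7 = {q2}
p0 ∈ B0, q0 ∈ B5 → different blocks

not bisimilar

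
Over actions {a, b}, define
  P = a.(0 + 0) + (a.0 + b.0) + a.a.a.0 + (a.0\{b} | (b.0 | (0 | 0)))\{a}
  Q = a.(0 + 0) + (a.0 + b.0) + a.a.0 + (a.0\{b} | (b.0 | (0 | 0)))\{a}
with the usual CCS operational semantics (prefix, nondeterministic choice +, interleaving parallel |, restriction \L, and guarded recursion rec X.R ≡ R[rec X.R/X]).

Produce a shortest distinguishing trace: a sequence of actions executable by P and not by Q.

P's transition system — 6 states:
  m0 = a.(0 + 0) + (a.0 + b.0) + a.a.a.0 + (a.0\{b} | (b.0 | (0 | 0)))\{a} has moves —a→ m1, —a→ m2, —a→ m3, —b→ m1, —b→ m4
  m1 = 0 has moves ∅
  m2 = 0 + 0 has moves ∅
  m3 = a.a.0 has moves —a→ m5
  m4 = (a.0\{b} | (0 | (0 | 0)))\{a} has moves ∅
  m5 = a.0 has moves —a→ m1
Q's transition system — 5 states:
  n0 = a.(0 + 0) + (a.0 + b.0) + a.a.0 + (a.0\{b} | (b.0 | (0 | 0)))\{a} has moves —a→ n1, —a→ n2, —a→ n3, —b→ n1, —b→ n4
  n1 = 0 has moves ∅
  n2 = 0 + 0 has moves ∅
  n3 = a.0 has moves —a→ n1
  n4 = (a.0\{b} | (0 | (0 | 0)))\{a} has moves ∅
Trace ⟨aaa⟩ through P, begin at {m0}:
  step 1 (a): {m1, m2, m3}
  step 2 (a): {m5}
  step 3 (a): {m1}
  — P admits the full trace.
Trace ⟨aaa⟩ through Q, begin at {n0}:
  step 1 (a): {n1, n2, n3}
  step 2 (a): {n1}
  step 3 (a): no successor for Q

aaa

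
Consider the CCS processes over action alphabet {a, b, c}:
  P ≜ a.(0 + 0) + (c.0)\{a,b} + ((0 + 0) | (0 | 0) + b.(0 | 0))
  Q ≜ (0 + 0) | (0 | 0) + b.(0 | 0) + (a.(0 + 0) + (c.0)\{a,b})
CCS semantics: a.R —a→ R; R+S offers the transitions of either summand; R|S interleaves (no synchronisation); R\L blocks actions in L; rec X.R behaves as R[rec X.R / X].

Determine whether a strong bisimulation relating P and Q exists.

LTS(P): 4 reachable states
  u0 = a.(0 + 0) + (c.0)\{a,b} + ((0 + 0) | (0 | 0) + b.(0 | 0)) → =a=> u1, =b=> u2, =c=> u3
  u1 = 0 + 0 → stopped
  u2 = 0 | 0 → stopped
  u3 = 0\{a,b} → stopped
LTS(Q): 4 reachable states
  v0 = (0 + 0) | (0 | 0) + b.(0 | 0) + (a.(0 + 0) + (c.0)\{a,b}) → =a=> v1, =b=> v2, =c=> v3
  v1 = 0 + 0 → stopped
  v2 = 0 | 0 → stopped
  v3 = 0\{a,b} → stopped
Bisimilarity quotient blocks:
  B0 = {u0, v0}
  B1 = {u1, u2, u3, v1, v2, v3}
u0 ∈ B0, v0 ∈ B0 → same block

bisimilar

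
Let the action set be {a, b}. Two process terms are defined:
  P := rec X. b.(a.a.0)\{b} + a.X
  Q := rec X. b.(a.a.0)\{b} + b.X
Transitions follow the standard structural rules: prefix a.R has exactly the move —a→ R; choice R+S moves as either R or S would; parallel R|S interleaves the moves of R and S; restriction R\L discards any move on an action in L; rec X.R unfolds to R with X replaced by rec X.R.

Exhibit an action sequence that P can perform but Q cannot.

P's transition system — 4 states:
  p0 = rec X. b.(a.a.0)\{b} + a.X → ··a··> p0, ··b··> p1
  p1 = (a.a.0)\{b} → ··a··> p2
  p2 = (a.0)\{b} → ··a··> p3
  p3 = 0\{b} → stopped
Q's transition system — 4 states:
  q0 = rec X. b.(a.a.0)\{b} + b.X → ··b··> q0, ··b··> q1
  q1 = (a.a.0)\{b} → ··a··> q2
  q2 = (a.0)\{b} → ··a··> q3
  q3 = 0\{b} → stopped
Run σ = ⟨a⟩ on P: start {p0}
  step 1 (a): {p0}
  — P admits the full trace.
Run σ = ⟨a⟩ on Q: start {q0}
  step 1 (a): ∅  — Q cannot continue

a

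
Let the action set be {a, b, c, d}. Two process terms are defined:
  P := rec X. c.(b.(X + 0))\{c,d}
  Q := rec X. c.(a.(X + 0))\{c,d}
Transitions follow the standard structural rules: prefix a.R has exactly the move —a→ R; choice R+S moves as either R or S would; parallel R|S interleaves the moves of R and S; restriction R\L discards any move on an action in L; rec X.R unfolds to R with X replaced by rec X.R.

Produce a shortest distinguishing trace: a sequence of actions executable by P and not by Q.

Reachable graph of P (3 states):
  u0 = rec X. c.(b.(X + 0))\{c,d} ⊢ ··c··> u1
  u1 = (b.((rec X. c.(b.(X + 0))\{c,d}) + 0))\{c,d} ⊢ ··b··> u2
  u2 = ((rec X. c.(b.(X + 0))\{c,d}) + 0)\{c,d} ⊢ deadlocked
Reachable graph of Q (3 states):
  v0 = rec X. c.(a.(X + 0))\{c,d} ⊢ ··c··> v1
  v1 = (a.((rec X. c.(a.(X + 0))\{c,d}) + 0))\{c,d} ⊢ ··a··> v2
  v2 = ((rec X. c.(a.(X + 0))\{c,d}) + 0)\{c,d} ⊢ deadlocked
Trace ⟨cb⟩ through P, begin at {u0}:
  step 1 (c): {u1}
  step 2 (b): {u2}
  — P admits the full trace.
Trace ⟨cb⟩ through Q, begin at {v0}:
  step 1 (c): {v1}
  step 2 (b): ∅ (Q stuck)

cb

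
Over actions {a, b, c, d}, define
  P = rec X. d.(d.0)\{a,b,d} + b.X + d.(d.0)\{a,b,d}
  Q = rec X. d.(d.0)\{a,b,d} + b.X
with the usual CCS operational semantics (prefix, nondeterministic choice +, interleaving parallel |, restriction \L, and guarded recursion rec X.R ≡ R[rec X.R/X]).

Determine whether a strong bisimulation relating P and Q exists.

bisimilar

P's transition system — 2 states:
  u0 = rec X. d.(d.0)\{a,b,d} + b.X + d.(d.0)\{a,b,d} ⊢ -b-> u0, -d-> u1
  u1 = (d.0)\{a,b,d} ⊢ (no moves)
Q's transition system — 2 states:
  v0 = rec X. d.(d.0)\{a,b,d} + b.X ⊢ -b-> v0, -d-> v1
  v1 = (d.0)\{a,b,d} ⊢ (no moves)
Partition-refinement fixed point:
  B0 = {u0, v0}
  B1 = {u1, v1}
u0 ∈ B0, v0 ∈ B0 → same block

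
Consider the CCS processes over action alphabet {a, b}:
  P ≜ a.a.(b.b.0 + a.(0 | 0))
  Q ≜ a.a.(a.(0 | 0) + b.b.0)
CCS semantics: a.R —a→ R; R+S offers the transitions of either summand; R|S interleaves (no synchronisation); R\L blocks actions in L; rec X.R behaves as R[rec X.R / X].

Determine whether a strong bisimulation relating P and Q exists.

YES

LTS(P): 6 reachable states
  p0 = a.a.(b.b.0 + a.(0 | 0)) :: —a→ p1
  p1 = a.(b.b.0 + a.(0 | 0)) :: —a→ p2
  p2 = b.b.0 + a.(0 | 0) :: —a→ p3, —b→ p4
  p3 = 0 | 0 :: deadlocked
  p4 = b.0 :: —b→ p5
  p5 = 0 :: deadlocked
LTS(Q): 6 reachable states
  q0 = a.a.(a.(0 | 0) + b.b.0) :: —a→ q1
  q1 = a.(a.(0 | 0) + b.b.0) :: —a→ q2
  q2 = a.(0 | 0) + b.b.0 :: —a→ q3, —b→ q4
  q3 = 0 | 0 :: deadlocked
  q4 = b.0 :: —b→ q5
  q5 = 0 :: deadlocked
Bisimilarity quotient blocks:
  B0 = {p0, q0}
  B1 = {p1, q1}
  B2 = {p2, q2}
  B3 = {p3, p5, q3, q5}
  B4 = {p4, q4}
p0 ∈ B0, q0 ∈ B0 → same block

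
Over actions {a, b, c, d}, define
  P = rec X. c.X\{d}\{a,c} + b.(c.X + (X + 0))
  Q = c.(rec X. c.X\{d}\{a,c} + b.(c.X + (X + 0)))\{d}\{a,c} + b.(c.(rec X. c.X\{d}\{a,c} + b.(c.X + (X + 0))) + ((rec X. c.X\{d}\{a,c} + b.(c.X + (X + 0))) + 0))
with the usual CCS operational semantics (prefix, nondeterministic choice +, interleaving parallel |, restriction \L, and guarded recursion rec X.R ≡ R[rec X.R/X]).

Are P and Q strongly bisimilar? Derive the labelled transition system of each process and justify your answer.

P ~ Q

LTS(P): 4 reachable states
  m0 = rec X. c.X\{d}\{a,c} + b.(c.X + (X + 0)) :: =b=> m1, =c=> m2
  m1 = c.(rec X. c.X\{d}\{a,c} + b.(c.X + (X + 0))) + ((rec X. c.X\{d}\{a,c} + b.(c.X + (X + 0))) + 0) :: =b=> m1, =c=> m0, =c=> m2
  m2 = (rec X. c.X\{d}\{a,c} + b.(c.X + (X + 0)))\{d}\{a,c} :: =b=> m3
  m3 = (c.(rec X. c.X\{d}\{a,c} + b.(c.X + (X + 0))) + ((rec X. c.X\{d}\{a,c} + b.(c.X + (X + 0))) + 0))\{d}\{a,c} :: =b=> m3
LTS(Q): 5 reachable states
  n0 = c.(rec X. c.X\{d}\{a,c} + b.(c.X + (X + 0)))\{d}\{a,c} + b.(c.(rec X. c.X\{d}\{a,c} + b.(c.X + (X + 0))) + ((rec X. c.X\{d}\{a,c} + b.(c.X + (X + 0))) + 0)) :: =b=> n1, =c=> n2
  n1 = c.(rec X. c.X\{d}\{a,c} + b.(c.X + (X + 0))) + ((rec X. c.X\{d}\{a,c} + b.(c.X + (X + 0))) + 0) :: =b=> n1, =c=> n2, =c=> n3
  n2 = (rec X. c.X\{d}\{a,c} + b.(c.X + (X + 0)))\{d}\{a,c} :: =b=> n4
  n3 = rec X. c.X\{d}\{a,c} + b.(c.X + (X + 0)) :: =b=> n1, =c=> n2
  n4 = (c.(rec X. c.X\{d}\{a,c} + b.(c.X + (X + 0))) + ((rec X. c.X\{d}\{a,c} + b.(c.X + (X + 0))) + 0))\{d}\{a,c} :: =b=> n4
Bisimilarity quotient blocks:
  B0 = {m0, n0, n3}
  B1 = {m1, n1}
  B2 = {m2, m3, n2, n4}
m0 ∈ B0, n0 ∈ B0 → same block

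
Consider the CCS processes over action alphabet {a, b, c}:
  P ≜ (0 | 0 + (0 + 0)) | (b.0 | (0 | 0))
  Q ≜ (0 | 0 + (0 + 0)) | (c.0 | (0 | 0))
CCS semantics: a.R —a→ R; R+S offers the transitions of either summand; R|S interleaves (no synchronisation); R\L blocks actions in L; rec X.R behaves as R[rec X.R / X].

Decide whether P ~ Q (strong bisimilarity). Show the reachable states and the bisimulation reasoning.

Reachable graph of P (2 states):
  u0 = (0 | 0 + (0 + 0)) | (b.0 | (0 | 0)) :: —b→ u1
  u1 = (0 | 0 + (0 + 0)) | (0 | (0 | 0)) :: ∅
Reachable graph of Q (2 states):
  v0 = (0 | 0 + (0 + 0)) | (c.0 | (0 | 0)) :: —c→ v1
  v1 = (0 | 0 + (0 + 0)) | (0 | (0 | 0)) :: ∅
Bisimilarity quotient blocks:
  B0 = {u0}
  B1 = {u1, v1}
  B2 = {v0}
u0 ∈ B0, v0 ∈ B2 → different blocks

NO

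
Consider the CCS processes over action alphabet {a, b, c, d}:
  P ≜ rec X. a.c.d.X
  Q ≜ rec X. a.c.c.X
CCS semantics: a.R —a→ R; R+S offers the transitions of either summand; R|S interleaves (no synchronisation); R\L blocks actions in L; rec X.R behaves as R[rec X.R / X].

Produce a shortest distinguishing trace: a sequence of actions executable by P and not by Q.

acd

Reachable graph of P (3 states):
  m0 = rec X. a.c.d.X | ··a··> m1
  m1 = c.d.(rec X. a.c.d.X) | ··c··> m2
  m2 = d.(rec X. a.c.d.X) | ··d··> m0
Reachable graph of Q (3 states):
  n0 = rec X. a.c.c.X | ··a··> n1
  n1 = c.c.(rec X. a.c.c.X) | ··c··> n2
  n2 = c.(rec X. a.c.c.X) | ··c··> n0
Trace ⟨acd⟩ through P, begin at {m0}:
  [1] a ⇒ {m1}
  [2] c ⇒ {m2}
  [3] d ⇒ {m0}
  ✓ P
Trace ⟨acd⟩ through Q, begin at {n0}:
  [1] a ⇒ {n1}
  [2] c ⇒ {n2}
  [3] d ⇒ ∅  — Q cannot continue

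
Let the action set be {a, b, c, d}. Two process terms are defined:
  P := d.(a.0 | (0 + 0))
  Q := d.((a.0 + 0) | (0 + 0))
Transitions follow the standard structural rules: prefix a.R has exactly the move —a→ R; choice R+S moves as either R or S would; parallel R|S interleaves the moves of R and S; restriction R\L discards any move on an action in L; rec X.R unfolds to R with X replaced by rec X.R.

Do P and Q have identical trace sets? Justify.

YES

LTS(P): 3 reachable states
  m0 = d.(a.0 | (0 + 0)) has moves =d=> m1
  m1 = a.0 | (0 + 0) has moves =a=> m2
  m2 = 0 | (0 + 0) has moves stopped
LTS(Q): 3 reachable states
  n0 = d.((a.0 + 0) | (0 + 0)) has moves =d=> n1
  n1 = (a.0 + 0) | (0 + 0) has moves =a=> n2
  n2 = 0 | (0 + 0) has moves stopped
Bisimilarity quotient blocks:
  B0 = {m0, n0}
  B1 = {m1, n1}
  B2 = {m2, n2}
m0 ∈ B0, n0 ∈ B0 → same block
Bisimilar ⇒ trace-equivalent.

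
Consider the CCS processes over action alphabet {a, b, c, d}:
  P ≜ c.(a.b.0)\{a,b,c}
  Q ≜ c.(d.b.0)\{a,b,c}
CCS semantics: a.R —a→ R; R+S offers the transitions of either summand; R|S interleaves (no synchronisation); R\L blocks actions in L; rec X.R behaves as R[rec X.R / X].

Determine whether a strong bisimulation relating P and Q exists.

not bisimilar

P's transition system — 2 states:
  s0 = c.(a.b.0)\{a,b,c} → --c--▸ s1
  s1 = (a.b.0)\{a,b,c} → stopped
Q's transition system — 3 states:
  t0 = c.(d.b.0)\{a,b,c} → --c--▸ t1
  t1 = (d.b.0)\{a,b,c} → --d--▸ t2
  t2 = (b.0)\{a,b,c} → stopped
Coarsest stable partition (strong bisimilarity classes):
  B0 = {s0}
  B1 = {s1, t2}
  B2 = {t0}
  B3 = {t1}
s0 ∈ B0, t0 ∈ B2 → different blocks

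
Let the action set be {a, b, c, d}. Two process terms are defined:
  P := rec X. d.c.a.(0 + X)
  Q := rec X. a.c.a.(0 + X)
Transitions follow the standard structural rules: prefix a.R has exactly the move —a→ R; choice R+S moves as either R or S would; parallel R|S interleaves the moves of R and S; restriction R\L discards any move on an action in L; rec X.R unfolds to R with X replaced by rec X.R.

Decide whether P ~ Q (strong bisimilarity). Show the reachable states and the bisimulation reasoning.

not bisimilar

P's transition system — 4 states:
  m0 = rec X. d.c.a.(0 + X) :: ··d··> m1
  m1 = c.a.(0 + (rec X. d.c.a.(0 + X))) :: ··c··> m2
  m2 = a.(0 + (rec X. d.c.a.(0 + X))) :: ··a··> m3
  m3 = 0 + (rec X. d.c.a.(0 + X)) :: ··d··> m1
Q's transition system — 4 states:
  n0 = rec X. a.c.a.(0 + X) :: ··a··> n1
  n1 = c.a.(0 + (rec X. a.c.a.(0 + X))) :: ··c··> n2
  n2 = a.(0 + (rec X. a.c.a.(0 + X))) :: ··a··> n3
  n3 = 0 + (rec X. a.c.a.(0 + X)) :: ··a··> n1
Bisimilarity quotient blocks:
  B0 = {m0, m3}
  B1 = {m1}
  B2 = {m2}
  B3 = {n0, n3}
  B4 = {n1}
  B5 = {n2}
m0 ∈ B0, n0 ∈ B3 → different blocks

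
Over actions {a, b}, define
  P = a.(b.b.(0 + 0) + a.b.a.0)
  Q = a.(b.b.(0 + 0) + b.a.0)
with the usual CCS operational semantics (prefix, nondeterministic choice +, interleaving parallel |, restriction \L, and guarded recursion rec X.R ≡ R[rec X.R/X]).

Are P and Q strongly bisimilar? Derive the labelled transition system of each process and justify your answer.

NO

LTS(P): 7 reachable states
  p0 = a.(b.b.(0 + 0) + a.b.a.0) ⊢ --a--▸ p1
  p1 = b.b.(0 + 0) + a.b.a.0 ⊢ --a--▸ p2, --b--▸ p3
  p2 = b.a.0 ⊢ --b--▸ p4
  p3 = b.(0 + 0) ⊢ --b--▸ p5
  p4 = a.0 ⊢ --a--▸ p6
  p5 = 0 + 0 ⊢ stopped
  p6 = 0 ⊢ stopped
LTS(Q): 6 reachable states
  q0 = a.(b.b.(0 + 0) + b.a.0) ⊢ --a--▸ q1
  q1 = b.b.(0 + 0) + b.a.0 ⊢ --b--▸ q2, --b--▸ q3
  q2 = a.0 ⊢ --a--▸ q4
  q3 = b.(0 + 0) ⊢ --b--▸ q5
  q4 = 0 ⊢ stopped
  q5 = 0 + 0 ⊢ stopped
Partition-refinement fixed point:
  B0 = {p0}
  B1 = {p1}
  B2 = {p3, q3}
  B3 = {p5, p6, q4, q5}
  B4 = {p2}
  B5 = {p4, q2}
  B6 = {q0}
  B7 = {q1}
p0 ∈ B0, q0 ∈ B6 → different blocks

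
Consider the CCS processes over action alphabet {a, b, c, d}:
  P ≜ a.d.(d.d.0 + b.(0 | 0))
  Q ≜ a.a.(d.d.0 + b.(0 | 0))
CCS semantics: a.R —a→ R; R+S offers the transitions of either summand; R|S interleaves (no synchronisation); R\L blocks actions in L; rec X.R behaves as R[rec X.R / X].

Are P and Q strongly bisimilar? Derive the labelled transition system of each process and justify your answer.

LTS(P): 6 reachable states
  s0 = a.d.(d.d.0 + b.(0 | 0)) :: —a→ s1
  s1 = d.(d.d.0 + b.(0 | 0)) :: —d→ s2
  s2 = d.d.0 + b.(0 | 0) :: —b→ s3, —d→ s4
  s3 = 0 | 0 :: ·
  s4 = d.0 :: —d→ s5
  s5 = 0 :: ·
LTS(Q): 6 reachable states
  t0 = a.a.(d.d.0 + b.(0 | 0)) :: —a→ t1
  t1 = a.(d.d.0 + b.(0 | 0)) :: —a→ t2
  t2 = d.d.0 + b.(0 | 0) :: —b→ t3, —d→ t4
  t3 = 0 | 0 :: ·
  t4 = d.0 :: —d→ t5
  t5 = 0 :: ·
Coarsest stable partition (strong bisimilarity classes):
  B0 = {s0}
  B1 = {s1}
  B2 = {s2, t2}
  B3 = {s4, t4}
  B4 = {s3, s5, t3, t5}
  B5 = {t0}
  B6 = {t1}
s0 ∈ B0, t0 ∈ B5 → different blocks

not bisimilar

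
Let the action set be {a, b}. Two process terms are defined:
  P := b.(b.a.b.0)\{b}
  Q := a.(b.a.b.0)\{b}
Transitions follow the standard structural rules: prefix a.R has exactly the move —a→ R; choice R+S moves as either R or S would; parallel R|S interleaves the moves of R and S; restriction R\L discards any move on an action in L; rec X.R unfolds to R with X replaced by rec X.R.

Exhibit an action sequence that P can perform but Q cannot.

P's transition system — 2 states:
  u0 = b.(b.a.b.0)\{b} has moves =b=> u1
  u1 = (b.a.b.0)\{b} has moves (no moves)
Q's transition system — 2 states:
  v0 = a.(b.a.b.0)\{b} has moves =a=> v1
  v1 = (b.a.b.0)\{b} has moves (no moves)
Run σ = ⟨b⟩ on P: start {u0}
  [1] b ⇒ {u1}
  P completes σ.
Run σ = ⟨b⟩ on Q: start {v0}
  [1] b ⇒ ∅  — Q cannot continue

b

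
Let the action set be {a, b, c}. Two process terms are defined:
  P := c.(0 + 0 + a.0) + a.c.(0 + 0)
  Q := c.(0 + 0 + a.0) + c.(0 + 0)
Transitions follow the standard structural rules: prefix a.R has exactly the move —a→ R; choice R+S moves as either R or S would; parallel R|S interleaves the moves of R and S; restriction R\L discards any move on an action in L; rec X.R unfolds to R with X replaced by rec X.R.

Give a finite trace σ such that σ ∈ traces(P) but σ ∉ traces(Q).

Reachable graph of P (5 states):
  s0 = c.(0 + 0 + a.0) + a.c.(0 + 0) | —a→ s1, —c→ s2
  s1 = c.(0 + 0) | —c→ s3
  s2 = 0 + 0 + a.0 | —a→ s4
  s3 = 0 + 0 | ∅
  s4 = 0 | ∅
Reachable graph of Q (4 states):
  t0 = c.(0 + 0 + a.0) + c.(0 + 0) | —c→ t1, —c→ t2
  t1 = 0 + 0 | ∅
  t2 = 0 + 0 + a.0 | —a→ t3
  t3 = 0 | ∅
Run σ = ⟨a⟩ on P: start {s0}
  step 1 (a): {s1}
  P completes σ.
Run σ = ⟨a⟩ on Q: start {t0}
  step 1 (a): ∅  — Q cannot continue

a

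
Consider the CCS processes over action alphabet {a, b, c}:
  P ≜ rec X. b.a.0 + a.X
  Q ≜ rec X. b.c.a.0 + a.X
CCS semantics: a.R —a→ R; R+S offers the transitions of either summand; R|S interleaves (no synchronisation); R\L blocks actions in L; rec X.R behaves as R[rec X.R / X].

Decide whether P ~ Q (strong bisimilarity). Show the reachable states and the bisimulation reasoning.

not bisimilar

Reachable graph of P (3 states):
  p0 = rec X. b.a.0 + a.X has moves =a=> p0, =b=> p1
  p1 = a.0 has moves =a=> p2
  p2 = 0 has moves deadlocked
Reachable graph of Q (4 states):
  q0 = rec X. b.c.a.0 + a.X has moves =a=> q0, =b=> q1
  q1 = c.a.0 has moves =c=> q2
  q2 = a.0 has moves =a=> q3
  q3 = 0 has moves deadlocked
Bisimilarity quotient blocks:
  B0 = {p0}
  B1 = {p1, q2}
  B2 = {p2, q3}
  B3 = {q0}
  B4 = {q1}
p0 ∈ B0, q0 ∈ B3 → different blocks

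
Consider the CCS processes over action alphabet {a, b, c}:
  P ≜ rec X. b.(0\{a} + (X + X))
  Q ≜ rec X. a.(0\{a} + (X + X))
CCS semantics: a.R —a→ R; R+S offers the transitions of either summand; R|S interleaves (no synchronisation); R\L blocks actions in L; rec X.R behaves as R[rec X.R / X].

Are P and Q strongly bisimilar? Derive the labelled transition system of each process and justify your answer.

not bisimilar

P's transition system — 2 states:
  s0 = rec X. b.(0\{a} + (X + X)) ⊢ =b=> s1
  s1 = 0\{a} + ((rec X. b.(0\{a} + (X + X))) + (rec X. b.(0\{a} + (X + X)))) ⊢ =b=> s1
Q's transition system — 2 states:
  t0 = rec X. a.(0\{a} + (X + X)) ⊢ =a=> t1
  t1 = 0\{a} + ((rec X. a.(0\{a} + (X + X))) + (rec X. a.(0\{a} + (X + X)))) ⊢ =a=> t1
Bisimilarity quotient blocks:
  B0 = {s0, s1}
  B1 = {t0, t1}
s0 ∈ B0, t0 ∈ B1 → different blocks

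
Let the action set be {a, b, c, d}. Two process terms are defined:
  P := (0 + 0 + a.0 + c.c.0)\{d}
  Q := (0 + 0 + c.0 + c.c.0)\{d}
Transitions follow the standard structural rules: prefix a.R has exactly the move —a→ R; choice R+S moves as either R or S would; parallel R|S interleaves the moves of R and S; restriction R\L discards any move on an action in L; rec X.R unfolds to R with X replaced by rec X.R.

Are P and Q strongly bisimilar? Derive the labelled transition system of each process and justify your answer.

LTS(P): 3 reachable states
  u0 = (0 + 0 + a.0 + c.c.0)\{d} has moves =a=> u1, =c=> u2
  u1 = 0\{d} has moves ∅
  u2 = (c.0)\{d} has moves =c=> u1
LTS(Q): 3 reachable states
  v0 = (0 + 0 + c.0 + c.c.0)\{d} has moves =c=> v1, =c=> v2
  v1 = (c.0)\{d} has moves =c=> v2
  v2 = 0\{d} has moves ∅
Partition-refinement fixed point:
  B0 = {u0}
  B1 = {u2, v1}
  B2 = {u1, v2}
  B3 = {v0}
u0 ∈ B0, v0 ∈ B3 → different blocks

NO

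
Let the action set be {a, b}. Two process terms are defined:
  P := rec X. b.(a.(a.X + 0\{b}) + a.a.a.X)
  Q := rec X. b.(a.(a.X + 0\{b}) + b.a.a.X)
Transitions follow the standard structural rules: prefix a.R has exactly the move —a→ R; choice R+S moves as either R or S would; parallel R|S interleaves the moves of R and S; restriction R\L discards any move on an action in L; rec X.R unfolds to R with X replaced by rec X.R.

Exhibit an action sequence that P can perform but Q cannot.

P's transition system — 5 states:
  p0 = rec X. b.(a.(a.X + 0\{b}) + a.a.a.X) has moves =b=> p1
  p1 = a.(a.(rec X. b.(a.(a.X + 0\{b}) + a.a.a.X)) + 0\{b}) + a.a.a.(rec X. b.(a.(a.X + 0\{b}) + a.a.a.X)) has moves =a=> p2, =a=> p3
  p2 = a.(rec X. b.(a.(a.X + 0\{b}) + a.a.a.X)) + 0\{b} has moves =a=> p0
  p3 = a.a.(rec X. b.(a.(a.X + 0\{b}) + a.a.a.X)) has moves =a=> p4
  p4 = a.(rec X. b.(a.(a.X + 0\{b}) + a.a.a.X)) has moves =a=> p0
Q's transition system — 5 states:
  q0 = rec X. b.(a.(a.X + 0\{b}) + b.a.a.X) has moves =b=> q1
  q1 = a.(a.(rec X. b.(a.(a.X + 0\{b}) + b.a.a.X)) + 0\{b}) + b.a.a.(rec X. b.(a.(a.X + 0\{b}) + b.a.a.X)) has moves =a=> q2, =b=> q3
  q2 = a.(rec X. b.(a.(a.X + 0\{b}) + b.a.a.X)) + 0\{b} has moves =a=> q0
  q3 = a.a.(rec X. b.(a.(a.X + 0\{b}) + b.a.a.X)) has moves =a=> q4
  q4 = a.(rec X. b.(a.(a.X + 0\{b}) + b.a.a.X)) has moves =a=> q0
Run σ = ⟨baaa⟩ on P: start {p0}
  step 1 (b): {p1}
  step 2 (a): {p2, p3}
  step 3 (a): {p0, p4}
  step 4 (a): {p0}
  P completes σ.
Run σ = ⟨baaa⟩ on Q: start {q0}
  step 1 (b): {q1}
  step 2 (a): {q2}
  step 3 (a): {q0}
  step 4 (a): no successor for Q

baaa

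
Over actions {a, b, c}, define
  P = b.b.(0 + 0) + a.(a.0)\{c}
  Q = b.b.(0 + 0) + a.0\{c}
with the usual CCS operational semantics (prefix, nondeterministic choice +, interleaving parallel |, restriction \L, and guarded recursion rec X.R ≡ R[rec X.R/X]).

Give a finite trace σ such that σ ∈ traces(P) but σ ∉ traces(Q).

aa

Reachable graph of P (5 states):
  u0 = b.b.(0 + 0) + a.(a.0)\{c} → —a→ u1, —b→ u2
  u1 = (a.0)\{c} → —a→ u3
  u2 = b.(0 + 0) → —b→ u4
  u3 = 0\{c} → deadlocked
  u4 = 0 + 0 → deadlocked
Reachable graph of Q (4 states):
  v0 = b.b.(0 + 0) + a.0\{c} → —a→ v1, —b→ v2
  v1 = 0\{c} → deadlocked
  v2 = b.(0 + 0) → —b→ v3
  v3 = 0 + 0 → deadlocked
Executing aa from P (initial set {u0}):
  [1] a ⇒ {u1}
  [2] a ⇒ {u3}
  ✓ P
Executing aa from Q (initial set {v0}):
  [1] a ⇒ {v1}
  [2] a ⇒ ∅  — Q cannot continue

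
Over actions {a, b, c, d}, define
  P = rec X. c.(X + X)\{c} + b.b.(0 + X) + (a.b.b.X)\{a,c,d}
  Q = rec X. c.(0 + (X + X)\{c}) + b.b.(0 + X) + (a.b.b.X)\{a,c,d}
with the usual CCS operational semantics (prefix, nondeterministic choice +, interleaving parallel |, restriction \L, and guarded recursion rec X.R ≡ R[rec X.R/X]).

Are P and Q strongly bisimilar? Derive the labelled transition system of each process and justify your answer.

LTS(P): 6 reachable states
  p0 = rec X. c.(X + X)\{c} + b.b.(0 + X) + (a.b.b.X)\{a,c,d} :: ··b··> p1, ··c··> p2
  p1 = b.(0 + (rec X. c.(X + X)\{c} + b.b.(0 + X) + (a.b.b.X)\{a,c,d})) :: ··b··> p3
  p2 = ((rec X. c.(X + X)\{c} + b.b.(0 + X) + (a.b.b.X)\{a,c,d}) + (rec X. c.(X + X)\{c} + b.b.(0 + X) + (a.b.b.X)\{a,c,d}))\{c} :: ··b··> p4
  p3 = 0 + (rec X. c.(X + X)\{c} + b.b.(0 + X) + (a.b.b.X)\{a,c,d}) :: ··b··> p1, ··c··> p2
  p4 = (b.(0 + (rec X. c.(X + X)\{c} + b.b.(0 + X) + (a.b.b.X)\{a,c,d})))\{c} :: ··b··> p5
  p5 = (0 + (rec X. c.(X + X)\{c} + b.b.(0 + X) + (a.b.b.X)\{a,c,d}))\{c} :: ··b··> p4
LTS(Q): 6 reachable states
  q0 = rec X. c.(0 + (X + X)\{c}) + b.b.(0 + X) + (a.b.b.X)\{a,c,d} :: ··b··> q1, ··c··> q2
  q1 = b.(0 + (rec X. c.(0 + (X + X)\{c}) + b.b.(0 + X) + (a.b.b.X)\{a,c,d})) :: ··b··> q3
  q2 = 0 + ((rec X. c.(0 + (X + X)\{c}) + b.b.(0 + X) + (a.b.b.X)\{a,c,d}) + (rec X. c.(0 + (X + X)\{c}) + b.b.(0 + X) + (a.b.b.X)\{a,c,d}))\{c} :: ··b··> q4
  q3 = 0 + (rec X. c.(0 + (X + X)\{c}) + b.b.(0 + X) + (a.b.b.X)\{a,c,d}) :: ··b··> q1, ··c··> q2
  q4 = (b.(0 + (rec X. c.(0 + (X + X)\{c}) + b.b.(0 + X) + (a.b.b.X)\{a,c,d})))\{c} :: ··b··> q5
  q5 = (0 + (rec X. c.(0 + (X + X)\{c}) + b.b.(0 + X) + (a.b.b.X)\{a,c,d}))\{c} :: ··b··> q4
Coarsest stable partition (strong bisimilarity classes):
  B0 = {p0, p3, q0, q3}
  B1 = {p1, q1}
  B2 = {p2, p4, p5, q2, q4, q5}
p0 ∈ B0, q0 ∈ B0 → same block

P ~ Q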